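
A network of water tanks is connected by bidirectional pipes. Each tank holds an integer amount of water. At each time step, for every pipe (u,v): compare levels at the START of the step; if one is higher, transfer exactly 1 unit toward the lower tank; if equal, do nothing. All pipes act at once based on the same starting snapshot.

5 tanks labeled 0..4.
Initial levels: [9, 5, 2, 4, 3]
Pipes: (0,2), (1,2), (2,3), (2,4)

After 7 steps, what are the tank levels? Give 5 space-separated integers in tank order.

Step 1: flows [0->2,1->2,3->2,4->2] -> levels [8 4 6 3 2]
Step 2: flows [0->2,2->1,2->3,2->4] -> levels [7 5 4 4 3]
Step 3: flows [0->2,1->2,2=3,2->4] -> levels [6 4 5 4 4]
Step 4: flows [0->2,2->1,2->3,2->4] -> levels [5 5 3 5 5]
Step 5: flows [0->2,1->2,3->2,4->2] -> levels [4 4 7 4 4]
Step 6: flows [2->0,2->1,2->3,2->4] -> levels [5 5 3 5 5]
  -> period-2 cycle: step 6 state = step 4 state
  -> state at step 7: (7-4) mod 2 = 1, same as step 5 -> [4 4 7 4 4]

Answer: 4 4 7 4 4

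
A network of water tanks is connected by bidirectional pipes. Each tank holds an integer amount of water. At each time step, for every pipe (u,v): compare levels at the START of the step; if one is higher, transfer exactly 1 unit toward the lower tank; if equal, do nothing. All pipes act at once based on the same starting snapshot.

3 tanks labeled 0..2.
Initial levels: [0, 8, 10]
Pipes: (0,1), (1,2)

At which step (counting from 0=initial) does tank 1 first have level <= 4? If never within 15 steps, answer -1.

Answer: -1

Derivation:
Step 1: flows [1->0,2->1] -> levels [1 8 9]
Step 2: flows [1->0,2->1] -> levels [2 8 8]
Step 3: flows [1->0,1=2] -> levels [3 7 8]
Step 4: flows [1->0,2->1] -> levels [4 7 7]
Step 5: flows [1->0,1=2] -> levels [5 6 7]
Step 6: flows [1->0,2->1] -> levels [6 6 6]
Step 7: flows [0=1,1=2] -> levels [6 6 6]
  -> stable; tank 1 stays at 6 > 4
Tank 1 never reaches <=4 within 15 steps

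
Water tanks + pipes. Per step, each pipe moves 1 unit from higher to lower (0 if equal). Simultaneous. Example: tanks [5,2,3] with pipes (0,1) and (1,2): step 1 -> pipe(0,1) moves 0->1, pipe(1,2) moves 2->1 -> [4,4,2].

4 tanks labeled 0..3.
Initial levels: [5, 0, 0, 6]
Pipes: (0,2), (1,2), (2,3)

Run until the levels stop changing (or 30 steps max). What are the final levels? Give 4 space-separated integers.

Answer: 3 3 2 3

Derivation:
Step 1: flows [0->2,1=2,3->2] -> levels [4 0 2 5]
Step 2: flows [0->2,2->1,3->2] -> levels [3 1 3 4]
Step 3: flows [0=2,2->1,3->2] -> levels [3 2 3 3]
Step 4: flows [0=2,2->1,2=3] -> levels [3 3 2 3]
Step 5: flows [0->2,1->2,3->2] -> levels [2 2 5 2]
Step 6: flows [2->0,2->1,2->3] -> levels [3 3 2 3]
  -> period-2 cycle: step 6 state = step 4 state; never stabilizes
  -> state at step 30: (30-4) mod 2 = 0, same as step 4 -> [3 3 2 3]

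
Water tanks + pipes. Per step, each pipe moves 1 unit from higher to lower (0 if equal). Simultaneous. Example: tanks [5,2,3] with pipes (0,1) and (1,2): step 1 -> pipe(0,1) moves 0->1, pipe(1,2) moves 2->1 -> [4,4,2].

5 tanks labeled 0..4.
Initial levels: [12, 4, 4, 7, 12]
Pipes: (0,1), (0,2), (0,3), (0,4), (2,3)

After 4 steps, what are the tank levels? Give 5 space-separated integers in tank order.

Step 1: flows [0->1,0->2,0->3,0=4,3->2] -> levels [9 5 6 7 12]
Step 2: flows [0->1,0->2,0->3,4->0,3->2] -> levels [7 6 8 7 11]
Step 3: flows [0->1,2->0,0=3,4->0,2->3] -> levels [8 7 6 8 10]
Step 4: flows [0->1,0->2,0=3,4->0,3->2] -> levels [7 8 8 7 9]

Answer: 7 8 8 7 9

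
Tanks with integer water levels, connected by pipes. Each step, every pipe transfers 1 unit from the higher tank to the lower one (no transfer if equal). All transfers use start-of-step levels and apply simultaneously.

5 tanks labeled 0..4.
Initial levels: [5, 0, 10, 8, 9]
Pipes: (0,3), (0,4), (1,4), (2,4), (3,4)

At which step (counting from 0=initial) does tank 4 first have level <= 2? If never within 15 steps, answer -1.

Answer: -1

Derivation:
Step 1: flows [3->0,4->0,4->1,2->4,4->3] -> levels [7 1 9 8 7]
Step 2: flows [3->0,0=4,4->1,2->4,3->4] -> levels [8 2 8 6 8]
Step 3: flows [0->3,0=4,4->1,2=4,4->3] -> levels [7 3 8 8 6]
Step 4: flows [3->0,0->4,4->1,2->4,3->4] -> levels [7 4 7 6 8]
Step 5: flows [0->3,4->0,4->1,4->2,4->3] -> levels [7 5 8 8 4]
Step 6: flows [3->0,0->4,1->4,2->4,3->4] -> levels [7 4 7 6 8]
  -> period-2 cycle (repeats step 4); tank 4 never drops to <=2
Tank 4 never reaches <=2 within 15 steps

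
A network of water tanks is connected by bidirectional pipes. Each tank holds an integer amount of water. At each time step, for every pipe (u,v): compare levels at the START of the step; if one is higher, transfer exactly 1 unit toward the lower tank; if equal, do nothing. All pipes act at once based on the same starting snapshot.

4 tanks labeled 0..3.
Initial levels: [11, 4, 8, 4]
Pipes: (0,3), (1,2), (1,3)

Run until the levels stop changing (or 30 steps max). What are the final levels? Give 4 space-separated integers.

Step 1: flows [0->3,2->1,1=3] -> levels [10 5 7 5]
Step 2: flows [0->3,2->1,1=3] -> levels [9 6 6 6]
Step 3: flows [0->3,1=2,1=3] -> levels [8 6 6 7]
Step 4: flows [0->3,1=2,3->1] -> levels [7 7 6 7]
Step 5: flows [0=3,1->2,1=3] -> levels [7 6 7 7]
Step 6: flows [0=3,2->1,3->1] -> levels [7 8 6 6]
Step 7: flows [0->3,1->2,1->3] -> levels [6 6 7 8]
Step 8: flows [3->0,2->1,3->1] -> levels [7 8 6 6]
  -> period-2 cycle: step 8 state = step 6 state; never stabilizes
  -> state at step 30: (30-6) mod 2 = 0, same as step 6 -> [7 8 6 6]

Answer: 7 8 6 6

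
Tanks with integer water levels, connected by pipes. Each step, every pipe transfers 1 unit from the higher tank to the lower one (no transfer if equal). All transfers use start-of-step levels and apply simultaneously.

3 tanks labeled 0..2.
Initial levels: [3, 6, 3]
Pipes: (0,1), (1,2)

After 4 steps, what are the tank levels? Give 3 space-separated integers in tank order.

Answer: 4 4 4

Derivation:
Step 1: flows [1->0,1->2] -> levels [4 4 4]
Step 2: flows [0=1,1=2] -> levels [4 4 4]
  -> stable; steps 3..4 unchanged -> [4 4 4]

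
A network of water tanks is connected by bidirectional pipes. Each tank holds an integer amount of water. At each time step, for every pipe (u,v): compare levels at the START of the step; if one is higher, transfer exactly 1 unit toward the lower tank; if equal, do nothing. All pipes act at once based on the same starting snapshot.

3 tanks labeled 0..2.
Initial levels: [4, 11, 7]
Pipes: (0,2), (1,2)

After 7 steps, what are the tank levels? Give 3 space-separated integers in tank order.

Step 1: flows [2->0,1->2] -> levels [5 10 7]
Step 2: flows [2->0,1->2] -> levels [6 9 7]
Step 3: flows [2->0,1->2] -> levels [7 8 7]
Step 4: flows [0=2,1->2] -> levels [7 7 8]
Step 5: flows [2->0,2->1] -> levels [8 8 6]
Step 6: flows [0->2,1->2] -> levels [7 7 8]
  -> period-2 cycle: step 6 state = step 4 state
  -> state at step 7: (7-4) mod 2 = 1, same as step 5 -> [8 8 6]

Answer: 8 8 6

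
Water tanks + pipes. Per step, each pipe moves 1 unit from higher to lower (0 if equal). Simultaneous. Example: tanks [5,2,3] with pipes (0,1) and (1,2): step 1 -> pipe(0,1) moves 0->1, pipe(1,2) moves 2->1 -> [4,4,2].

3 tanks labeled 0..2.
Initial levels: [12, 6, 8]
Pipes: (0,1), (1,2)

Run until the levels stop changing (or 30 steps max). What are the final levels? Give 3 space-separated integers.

Step 1: flows [0->1,2->1] -> levels [11 8 7]
Step 2: flows [0->1,1->2] -> levels [10 8 8]
Step 3: flows [0->1,1=2] -> levels [9 9 8]
Step 4: flows [0=1,1->2] -> levels [9 8 9]
Step 5: flows [0->1,2->1] -> levels [8 10 8]
Step 6: flows [1->0,1->2] -> levels [9 8 9]
  -> period-2 cycle: step 6 state = step 4 state; never stabilizes
  -> state at step 30: (30-4) mod 2 = 0, same as step 4 -> [9 8 9]

Answer: 9 8 9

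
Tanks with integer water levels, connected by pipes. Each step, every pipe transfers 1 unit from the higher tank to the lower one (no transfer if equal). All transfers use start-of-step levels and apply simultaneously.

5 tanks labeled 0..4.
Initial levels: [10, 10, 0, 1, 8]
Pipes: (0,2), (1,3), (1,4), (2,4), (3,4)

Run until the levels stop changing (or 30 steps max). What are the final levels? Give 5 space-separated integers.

Answer: 7 5 5 5 7

Derivation:
Step 1: flows [0->2,1->3,1->4,4->2,4->3] -> levels [9 8 2 3 7]
Step 2: flows [0->2,1->3,1->4,4->2,4->3] -> levels [8 6 4 5 6]
Step 3: flows [0->2,1->3,1=4,4->2,4->3] -> levels [7 5 6 7 4]
Step 4: flows [0->2,3->1,1->4,2->4,3->4] -> levels [6 5 6 5 7]
Step 5: flows [0=2,1=3,4->1,4->2,4->3] -> levels [6 6 7 6 4]
Step 6: flows [2->0,1=3,1->4,2->4,3->4] -> levels [7 5 5 5 7]
Step 7: flows [0->2,1=3,4->1,4->2,4->3] -> levels [6 6 7 6 4]
  -> period-2 cycle: step 7 state = step 5 state; never stabilizes
  -> state at step 30: (30-5) mod 2 = 1, same as step 6 -> [7 5 5 5 7]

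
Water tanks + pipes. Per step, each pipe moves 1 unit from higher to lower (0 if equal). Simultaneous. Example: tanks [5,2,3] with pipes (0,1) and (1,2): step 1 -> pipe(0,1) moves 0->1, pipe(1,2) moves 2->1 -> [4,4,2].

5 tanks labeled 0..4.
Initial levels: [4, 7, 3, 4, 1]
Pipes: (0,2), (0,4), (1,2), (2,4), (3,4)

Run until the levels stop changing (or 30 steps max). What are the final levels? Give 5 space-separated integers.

Step 1: flows [0->2,0->4,1->2,2->4,3->4] -> levels [2 6 4 3 4]
Step 2: flows [2->0,4->0,1->2,2=4,4->3] -> levels [4 5 4 4 2]
Step 3: flows [0=2,0->4,1->2,2->4,3->4] -> levels [3 4 4 3 5]
Step 4: flows [2->0,4->0,1=2,4->2,4->3] -> levels [5 4 4 4 2]
Step 5: flows [0->2,0->4,1=2,2->4,3->4] -> levels [3 4 4 3 5]
  -> period-2 cycle: step 5 state = step 3 state; never stabilizes
  -> state at step 30: (30-3) mod 2 = 1, same as step 4 -> [5 4 4 4 2]

Answer: 5 4 4 4 2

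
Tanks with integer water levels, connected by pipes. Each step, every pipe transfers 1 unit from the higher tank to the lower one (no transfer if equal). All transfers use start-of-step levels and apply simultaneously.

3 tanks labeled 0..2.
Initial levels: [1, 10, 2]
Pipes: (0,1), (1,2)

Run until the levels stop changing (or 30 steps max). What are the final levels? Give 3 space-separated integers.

Step 1: flows [1->0,1->2] -> levels [2 8 3]
Step 2: flows [1->0,1->2] -> levels [3 6 4]
Step 3: flows [1->0,1->2] -> levels [4 4 5]
Step 4: flows [0=1,2->1] -> levels [4 5 4]
Step 5: flows [1->0,1->2] -> levels [5 3 5]
Step 6: flows [0->1,2->1] -> levels [4 5 4]
  -> period-2 cycle: step 6 state = step 4 state; never stabilizes
  -> state at step 30: (30-4) mod 2 = 0, same as step 4 -> [4 5 4]

Answer: 4 5 4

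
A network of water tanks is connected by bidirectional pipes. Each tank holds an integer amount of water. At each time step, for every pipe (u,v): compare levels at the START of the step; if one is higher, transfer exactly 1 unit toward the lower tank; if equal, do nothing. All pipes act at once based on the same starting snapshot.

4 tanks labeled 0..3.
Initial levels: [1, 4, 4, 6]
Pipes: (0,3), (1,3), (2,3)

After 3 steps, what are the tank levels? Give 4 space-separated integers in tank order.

Answer: 4 4 4 3

Derivation:
Step 1: flows [3->0,3->1,3->2] -> levels [2 5 5 3]
Step 2: flows [3->0,1->3,2->3] -> levels [3 4 4 4]
Step 3: flows [3->0,1=3,2=3] -> levels [4 4 4 3]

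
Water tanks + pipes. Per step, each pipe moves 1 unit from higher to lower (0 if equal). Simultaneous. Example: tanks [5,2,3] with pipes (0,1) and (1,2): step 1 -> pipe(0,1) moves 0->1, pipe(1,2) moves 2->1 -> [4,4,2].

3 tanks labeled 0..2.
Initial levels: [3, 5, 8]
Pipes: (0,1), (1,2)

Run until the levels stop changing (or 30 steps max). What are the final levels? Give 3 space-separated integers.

Step 1: flows [1->0,2->1] -> levels [4 5 7]
Step 2: flows [1->0,2->1] -> levels [5 5 6]
Step 3: flows [0=1,2->1] -> levels [5 6 5]
Step 4: flows [1->0,1->2] -> levels [6 4 6]
Step 5: flows [0->1,2->1] -> levels [5 6 5]
  -> period-2 cycle: step 5 state = step 3 state; never stabilizes
  -> state at step 30: (30-3) mod 2 = 1, same as step 4 -> [6 4 6]

Answer: 6 4 6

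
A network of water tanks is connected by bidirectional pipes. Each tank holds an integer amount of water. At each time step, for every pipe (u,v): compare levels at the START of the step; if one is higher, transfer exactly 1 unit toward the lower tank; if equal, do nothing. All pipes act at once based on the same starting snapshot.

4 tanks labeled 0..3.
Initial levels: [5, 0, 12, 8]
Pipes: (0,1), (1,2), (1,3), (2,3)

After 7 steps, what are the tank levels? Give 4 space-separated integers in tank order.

Step 1: flows [0->1,2->1,3->1,2->3] -> levels [4 3 10 8]
Step 2: flows [0->1,2->1,3->1,2->3] -> levels [3 6 8 8]
Step 3: flows [1->0,2->1,3->1,2=3] -> levels [4 7 7 7]
Step 4: flows [1->0,1=2,1=3,2=3] -> levels [5 6 7 7]
Step 5: flows [1->0,2->1,3->1,2=3] -> levels [6 7 6 6]
Step 6: flows [1->0,1->2,1->3,2=3] -> levels [7 4 7 7]
Step 7: flows [0->1,2->1,3->1,2=3] -> levels [6 7 6 6]

Answer: 6 7 6 6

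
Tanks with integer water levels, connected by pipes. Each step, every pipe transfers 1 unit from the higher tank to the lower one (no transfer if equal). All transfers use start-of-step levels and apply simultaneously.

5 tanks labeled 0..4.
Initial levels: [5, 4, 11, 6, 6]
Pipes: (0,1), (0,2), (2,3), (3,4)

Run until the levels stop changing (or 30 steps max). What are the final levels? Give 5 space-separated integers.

Answer: 5 7 7 6 7

Derivation:
Step 1: flows [0->1,2->0,2->3,3=4] -> levels [5 5 9 7 6]
Step 2: flows [0=1,2->0,2->3,3->4] -> levels [6 5 7 7 7]
Step 3: flows [0->1,2->0,2=3,3=4] -> levels [6 6 6 7 7]
Step 4: flows [0=1,0=2,3->2,3=4] -> levels [6 6 7 6 7]
Step 5: flows [0=1,2->0,2->3,4->3] -> levels [7 6 5 8 6]
Step 6: flows [0->1,0->2,3->2,3->4] -> levels [5 7 7 6 7]
Step 7: flows [1->0,2->0,2->3,4->3] -> levels [7 6 5 8 6]
  -> period-2 cycle: step 7 state = step 5 state; never stabilizes
  -> state at step 30: (30-5) mod 2 = 1, same as step 6 -> [5 7 7 6 7]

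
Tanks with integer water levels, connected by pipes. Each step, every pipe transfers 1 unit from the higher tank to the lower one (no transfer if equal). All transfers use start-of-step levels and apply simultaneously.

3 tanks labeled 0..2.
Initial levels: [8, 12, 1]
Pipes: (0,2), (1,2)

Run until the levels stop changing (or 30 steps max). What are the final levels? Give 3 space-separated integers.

Step 1: flows [0->2,1->2] -> levels [7 11 3]
Step 2: flows [0->2,1->2] -> levels [6 10 5]
Step 3: flows [0->2,1->2] -> levels [5 9 7]
Step 4: flows [2->0,1->2] -> levels [6 8 7]
Step 5: flows [2->0,1->2] -> levels [7 7 7]
Step 6: flows [0=2,1=2] -> levels [7 7 7]
  -> stable (no change)

Answer: 7 7 7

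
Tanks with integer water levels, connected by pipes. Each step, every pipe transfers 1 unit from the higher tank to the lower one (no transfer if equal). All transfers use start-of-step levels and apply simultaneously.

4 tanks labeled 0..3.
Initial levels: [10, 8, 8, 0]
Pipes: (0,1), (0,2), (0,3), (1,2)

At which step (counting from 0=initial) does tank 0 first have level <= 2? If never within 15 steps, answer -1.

Answer: -1

Derivation:
Step 1: flows [0->1,0->2,0->3,1=2] -> levels [7 9 9 1]
Step 2: flows [1->0,2->0,0->3,1=2] -> levels [8 8 8 2]
Step 3: flows [0=1,0=2,0->3,1=2] -> levels [7 8 8 3]
Step 4: flows [1->0,2->0,0->3,1=2] -> levels [8 7 7 4]
Step 5: flows [0->1,0->2,0->3,1=2] -> levels [5 8 8 5]
Step 6: flows [1->0,2->0,0=3,1=2] -> levels [7 7 7 5]
Step 7: flows [0=1,0=2,0->3,1=2] -> levels [6 7 7 6]
Step 8: flows [1->0,2->0,0=3,1=2] -> levels [8 6 6 6]
Step 9: flows [0->1,0->2,0->3,1=2] -> levels [5 7 7 7]
Step 10: flows [1->0,2->0,3->0,1=2] -> levels [8 6 6 6]
  -> period-2 cycle (repeats step 8); tank 0 never drops to <=2
Tank 0 never reaches <=2 within 15 steps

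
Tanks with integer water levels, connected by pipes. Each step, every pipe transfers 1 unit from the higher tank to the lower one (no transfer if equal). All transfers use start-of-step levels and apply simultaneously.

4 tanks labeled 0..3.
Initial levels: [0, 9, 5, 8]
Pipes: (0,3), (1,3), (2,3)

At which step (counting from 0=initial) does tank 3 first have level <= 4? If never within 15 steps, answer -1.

Answer: 4

Derivation:
Step 1: flows [3->0,1->3,3->2] -> levels [1 8 6 7]
Step 2: flows [3->0,1->3,3->2] -> levels [2 7 7 6]
Step 3: flows [3->0,1->3,2->3] -> levels [3 6 6 7]
Step 4: flows [3->0,3->1,3->2] -> levels [4 7 7 4]
Tank 3 first reaches <=4 at step 4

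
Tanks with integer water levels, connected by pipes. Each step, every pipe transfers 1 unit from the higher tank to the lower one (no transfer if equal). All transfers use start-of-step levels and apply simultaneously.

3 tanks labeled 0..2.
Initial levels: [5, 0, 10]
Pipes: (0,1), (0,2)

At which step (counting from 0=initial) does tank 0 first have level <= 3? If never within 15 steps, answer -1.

Answer: -1

Derivation:
Step 1: flows [0->1,2->0] -> levels [5 1 9]
Step 2: flows [0->1,2->0] -> levels [5 2 8]
Step 3: flows [0->1,2->0] -> levels [5 3 7]
Step 4: flows [0->1,2->0] -> levels [5 4 6]
Step 5: flows [0->1,2->0] -> levels [5 5 5]
Step 6: flows [0=1,0=2] -> levels [5 5 5]
  -> stable; tank 0 stays at 5 > 3
Tank 0 never reaches <=3 within 15 steps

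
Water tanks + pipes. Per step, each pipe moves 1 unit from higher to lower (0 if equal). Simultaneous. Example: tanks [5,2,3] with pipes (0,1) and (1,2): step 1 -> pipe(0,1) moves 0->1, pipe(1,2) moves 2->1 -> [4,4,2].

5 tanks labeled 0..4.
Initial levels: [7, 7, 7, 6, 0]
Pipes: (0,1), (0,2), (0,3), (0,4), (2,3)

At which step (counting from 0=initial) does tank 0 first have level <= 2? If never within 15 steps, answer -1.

Step 1: flows [0=1,0=2,0->3,0->4,2->3] -> levels [5 7 6 8 1]
Step 2: flows [1->0,2->0,3->0,0->4,3->2] -> levels [7 6 6 6 2]
Step 3: flows [0->1,0->2,0->3,0->4,2=3] -> levels [3 7 7 7 3]
Step 4: flows [1->0,2->0,3->0,0=4,2=3] -> levels [6 6 6 6 3]
Step 5: flows [0=1,0=2,0=3,0->4,2=3] -> levels [5 6 6 6 4]
Step 6: flows [1->0,2->0,3->0,0->4,2=3] -> levels [7 5 5 5 5]
Step 7: flows [0->1,0->2,0->3,0->4,2=3] -> levels [3 6 6 6 6]
Step 8: flows [1->0,2->0,3->0,4->0,2=3] -> levels [7 5 5 5 5]
  -> period-2 cycle (repeats step 6); tank 0 never drops to <=2
Tank 0 never reaches <=2 within 15 steps

Answer: -1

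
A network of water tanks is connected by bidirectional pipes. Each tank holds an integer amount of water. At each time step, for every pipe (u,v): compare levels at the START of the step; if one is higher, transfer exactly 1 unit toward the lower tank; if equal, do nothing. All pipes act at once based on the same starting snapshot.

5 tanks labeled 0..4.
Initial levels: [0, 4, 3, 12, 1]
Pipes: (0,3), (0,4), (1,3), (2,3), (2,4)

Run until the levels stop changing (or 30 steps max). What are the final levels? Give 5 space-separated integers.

Answer: 3 4 3 6 4

Derivation:
Step 1: flows [3->0,4->0,3->1,3->2,2->4] -> levels [2 5 3 9 1]
Step 2: flows [3->0,0->4,3->1,3->2,2->4] -> levels [2 6 3 6 3]
Step 3: flows [3->0,4->0,1=3,3->2,2=4] -> levels [4 6 4 4 2]
Step 4: flows [0=3,0->4,1->3,2=3,2->4] -> levels [3 5 3 5 4]
Step 5: flows [3->0,4->0,1=3,3->2,4->2] -> levels [5 5 5 3 2]
Step 6: flows [0->3,0->4,1->3,2->3,2->4] -> levels [3 4 3 6 4]
Step 7: flows [3->0,4->0,3->1,3->2,4->2] -> levels [5 5 5 3 2]
  -> period-2 cycle: step 7 state = step 5 state; never stabilizes
  -> state at step 30: (30-5) mod 2 = 1, same as step 6 -> [3 4 3 6 4]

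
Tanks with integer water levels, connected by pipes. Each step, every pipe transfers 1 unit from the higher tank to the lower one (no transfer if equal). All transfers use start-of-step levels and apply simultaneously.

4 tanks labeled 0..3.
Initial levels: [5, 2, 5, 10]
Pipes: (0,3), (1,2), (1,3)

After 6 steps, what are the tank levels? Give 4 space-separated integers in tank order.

Step 1: flows [3->0,2->1,3->1] -> levels [6 4 4 8]
Step 2: flows [3->0,1=2,3->1] -> levels [7 5 4 6]
Step 3: flows [0->3,1->2,3->1] -> levels [6 5 5 6]
Step 4: flows [0=3,1=2,3->1] -> levels [6 6 5 5]
Step 5: flows [0->3,1->2,1->3] -> levels [5 4 6 7]
Step 6: flows [3->0,2->1,3->1] -> levels [6 6 5 5]

Answer: 6 6 5 5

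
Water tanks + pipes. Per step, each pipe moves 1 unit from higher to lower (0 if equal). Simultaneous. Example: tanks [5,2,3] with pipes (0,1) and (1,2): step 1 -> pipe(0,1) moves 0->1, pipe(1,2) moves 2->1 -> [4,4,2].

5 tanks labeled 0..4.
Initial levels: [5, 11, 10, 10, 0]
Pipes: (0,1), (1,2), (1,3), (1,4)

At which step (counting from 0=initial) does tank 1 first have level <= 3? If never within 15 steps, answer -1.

Answer: -1

Derivation:
Step 1: flows [1->0,1->2,1->3,1->4] -> levels [6 7 11 11 1]
Step 2: flows [1->0,2->1,3->1,1->4] -> levels [7 7 10 10 2]
Step 3: flows [0=1,2->1,3->1,1->4] -> levels [7 8 9 9 3]
Step 4: flows [1->0,2->1,3->1,1->4] -> levels [8 8 8 8 4]
Step 5: flows [0=1,1=2,1=3,1->4] -> levels [8 7 8 8 5]
Step 6: flows [0->1,2->1,3->1,1->4] -> levels [7 9 7 7 6]
Step 7: flows [1->0,1->2,1->3,1->4] -> levels [8 5 8 8 7]
Step 8: flows [0->1,2->1,3->1,4->1] -> levels [7 9 7 7 6]
  -> period-2 cycle (repeats step 6); tank 1 never drops to <=3
Tank 1 never reaches <=3 within 15 steps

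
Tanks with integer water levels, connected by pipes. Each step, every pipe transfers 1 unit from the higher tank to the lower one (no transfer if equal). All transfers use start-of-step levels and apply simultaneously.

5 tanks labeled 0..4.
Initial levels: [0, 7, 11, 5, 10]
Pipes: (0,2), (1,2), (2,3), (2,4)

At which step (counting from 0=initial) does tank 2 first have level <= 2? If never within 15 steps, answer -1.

Answer: -1

Derivation:
Step 1: flows [2->0,2->1,2->3,2->4] -> levels [1 8 7 6 11]
Step 2: flows [2->0,1->2,2->3,4->2] -> levels [2 7 7 7 10]
Step 3: flows [2->0,1=2,2=3,4->2] -> levels [3 7 7 7 9]
Step 4: flows [2->0,1=2,2=3,4->2] -> levels [4 7 7 7 8]
Step 5: flows [2->0,1=2,2=3,4->2] -> levels [5 7 7 7 7]
Step 6: flows [2->0,1=2,2=3,2=4] -> levels [6 7 6 7 7]
Step 7: flows [0=2,1->2,3->2,4->2] -> levels [6 6 9 6 6]
Step 8: flows [2->0,2->1,2->3,2->4] -> levels [7 7 5 7 7]
Step 9: flows [0->2,1->2,3->2,4->2] -> levels [6 6 9 6 6]
  -> period-2 cycle (repeats step 7); tank 2 never drops to <=2
Tank 2 never reaches <=2 within 15 steps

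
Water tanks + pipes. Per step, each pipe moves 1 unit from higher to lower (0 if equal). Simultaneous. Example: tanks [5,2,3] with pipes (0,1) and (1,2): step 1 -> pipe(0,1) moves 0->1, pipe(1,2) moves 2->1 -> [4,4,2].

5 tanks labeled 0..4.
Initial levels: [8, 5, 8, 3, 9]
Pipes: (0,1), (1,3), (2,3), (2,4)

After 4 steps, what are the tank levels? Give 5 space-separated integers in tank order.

Answer: 6 7 7 6 7

Derivation:
Step 1: flows [0->1,1->3,2->3,4->2] -> levels [7 5 8 5 8]
Step 2: flows [0->1,1=3,2->3,2=4] -> levels [6 6 7 6 8]
Step 3: flows [0=1,1=3,2->3,4->2] -> levels [6 6 7 7 7]
Step 4: flows [0=1,3->1,2=3,2=4] -> levels [6 7 7 6 7]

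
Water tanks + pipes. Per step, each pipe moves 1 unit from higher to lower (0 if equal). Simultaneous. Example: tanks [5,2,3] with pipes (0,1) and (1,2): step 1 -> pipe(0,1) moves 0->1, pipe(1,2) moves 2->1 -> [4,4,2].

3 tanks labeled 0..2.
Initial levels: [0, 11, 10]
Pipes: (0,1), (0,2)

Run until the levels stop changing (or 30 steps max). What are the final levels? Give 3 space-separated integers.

Step 1: flows [1->0,2->0] -> levels [2 10 9]
Step 2: flows [1->0,2->0] -> levels [4 9 8]
Step 3: flows [1->0,2->0] -> levels [6 8 7]
Step 4: flows [1->0,2->0] -> levels [8 7 6]
Step 5: flows [0->1,0->2] -> levels [6 8 7]
  -> period-2 cycle: step 5 state = step 3 state; never stabilizes
  -> state at step 30: (30-3) mod 2 = 1, same as step 4 -> [8 7 6]

Answer: 8 7 6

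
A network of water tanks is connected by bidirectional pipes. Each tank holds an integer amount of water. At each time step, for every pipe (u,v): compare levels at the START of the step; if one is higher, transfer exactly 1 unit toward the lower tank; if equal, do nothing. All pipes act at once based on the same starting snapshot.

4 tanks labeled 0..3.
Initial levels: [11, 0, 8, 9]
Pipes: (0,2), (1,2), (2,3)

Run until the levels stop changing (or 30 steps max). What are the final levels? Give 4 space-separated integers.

Step 1: flows [0->2,2->1,3->2] -> levels [10 1 9 8]
Step 2: flows [0->2,2->1,2->3] -> levels [9 2 8 9]
Step 3: flows [0->2,2->1,3->2] -> levels [8 3 9 8]
Step 4: flows [2->0,2->1,2->3] -> levels [9 4 6 9]
Step 5: flows [0->2,2->1,3->2] -> levels [8 5 7 8]
Step 6: flows [0->2,2->1,3->2] -> levels [7 6 8 7]
Step 7: flows [2->0,2->1,2->3] -> levels [8 7 5 8]
Step 8: flows [0->2,1->2,3->2] -> levels [7 6 8 7]
  -> period-2 cycle: step 8 state = step 6 state; never stabilizes
  -> state at step 30: (30-6) mod 2 = 0, same as step 6 -> [7 6 8 7]

Answer: 7 6 8 7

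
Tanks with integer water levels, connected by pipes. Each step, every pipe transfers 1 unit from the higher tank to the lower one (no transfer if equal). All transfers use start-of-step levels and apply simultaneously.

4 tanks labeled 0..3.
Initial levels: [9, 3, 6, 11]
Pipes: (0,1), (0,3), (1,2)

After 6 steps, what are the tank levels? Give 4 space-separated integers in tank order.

Step 1: flows [0->1,3->0,2->1] -> levels [9 5 5 10]
Step 2: flows [0->1,3->0,1=2] -> levels [9 6 5 9]
Step 3: flows [0->1,0=3,1->2] -> levels [8 6 6 9]
Step 4: flows [0->1,3->0,1=2] -> levels [8 7 6 8]
Step 5: flows [0->1,0=3,1->2] -> levels [7 7 7 8]
Step 6: flows [0=1,3->0,1=2] -> levels [8 7 7 7]

Answer: 8 7 7 7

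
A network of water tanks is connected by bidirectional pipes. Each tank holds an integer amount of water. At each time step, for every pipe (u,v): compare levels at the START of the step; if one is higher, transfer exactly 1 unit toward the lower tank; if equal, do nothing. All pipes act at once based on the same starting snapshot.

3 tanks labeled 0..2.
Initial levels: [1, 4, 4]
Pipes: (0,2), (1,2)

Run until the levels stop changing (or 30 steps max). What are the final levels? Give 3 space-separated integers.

Answer: 3 3 3

Derivation:
Step 1: flows [2->0,1=2] -> levels [2 4 3]
Step 2: flows [2->0,1->2] -> levels [3 3 3]
Step 3: flows [0=2,1=2] -> levels [3 3 3]
  -> stable (no change)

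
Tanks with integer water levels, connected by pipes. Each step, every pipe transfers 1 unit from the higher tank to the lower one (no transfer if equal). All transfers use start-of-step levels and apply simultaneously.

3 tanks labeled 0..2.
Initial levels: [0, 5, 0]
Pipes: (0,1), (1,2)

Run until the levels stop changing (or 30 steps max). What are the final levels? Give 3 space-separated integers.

Step 1: flows [1->0,1->2] -> levels [1 3 1]
Step 2: flows [1->0,1->2] -> levels [2 1 2]
Step 3: flows [0->1,2->1] -> levels [1 3 1]
  -> period-2 cycle: step 3 state = step 1 state; never stabilizes
  -> state at step 30: (30-1) mod 2 = 1, same as step 2 -> [2 1 2]

Answer: 2 1 2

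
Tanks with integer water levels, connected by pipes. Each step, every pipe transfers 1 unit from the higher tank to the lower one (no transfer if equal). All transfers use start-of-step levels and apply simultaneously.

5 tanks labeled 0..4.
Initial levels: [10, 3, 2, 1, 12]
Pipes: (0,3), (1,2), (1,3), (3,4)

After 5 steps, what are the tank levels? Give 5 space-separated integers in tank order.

Answer: 7 4 4 6 7

Derivation:
Step 1: flows [0->3,1->2,1->3,4->3] -> levels [9 1 3 4 11]
Step 2: flows [0->3,2->1,3->1,4->3] -> levels [8 3 2 5 10]
Step 3: flows [0->3,1->2,3->1,4->3] -> levels [7 3 3 6 9]
Step 4: flows [0->3,1=2,3->1,4->3] -> levels [6 4 3 7 8]
Step 5: flows [3->0,1->2,3->1,4->3] -> levels [7 4 4 6 7]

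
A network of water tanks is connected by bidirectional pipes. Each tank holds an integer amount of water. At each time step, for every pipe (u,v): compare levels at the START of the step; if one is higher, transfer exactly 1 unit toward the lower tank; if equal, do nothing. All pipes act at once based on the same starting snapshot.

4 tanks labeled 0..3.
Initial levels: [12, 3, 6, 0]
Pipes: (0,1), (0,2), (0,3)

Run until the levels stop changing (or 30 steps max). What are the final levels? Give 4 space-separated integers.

Answer: 7 5 5 4

Derivation:
Step 1: flows [0->1,0->2,0->3] -> levels [9 4 7 1]
Step 2: flows [0->1,0->2,0->3] -> levels [6 5 8 2]
Step 3: flows [0->1,2->0,0->3] -> levels [5 6 7 3]
Step 4: flows [1->0,2->0,0->3] -> levels [6 5 6 4]
Step 5: flows [0->1,0=2,0->3] -> levels [4 6 6 5]
Step 6: flows [1->0,2->0,3->0] -> levels [7 5 5 4]
Step 7: flows [0->1,0->2,0->3] -> levels [4 6 6 5]
  -> period-2 cycle: step 7 state = step 5 state; never stabilizes
  -> state at step 30: (30-5) mod 2 = 1, same as step 6 -> [7 5 5 4]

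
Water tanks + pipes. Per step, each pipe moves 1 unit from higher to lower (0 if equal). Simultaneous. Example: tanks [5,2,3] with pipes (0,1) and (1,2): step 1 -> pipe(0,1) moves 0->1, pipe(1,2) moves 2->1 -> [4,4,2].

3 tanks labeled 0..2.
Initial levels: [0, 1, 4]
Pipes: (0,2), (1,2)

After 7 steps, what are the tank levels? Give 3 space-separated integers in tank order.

Step 1: flows [2->0,2->1] -> levels [1 2 2]
Step 2: flows [2->0,1=2] -> levels [2 2 1]
Step 3: flows [0->2,1->2] -> levels [1 1 3]
Step 4: flows [2->0,2->1] -> levels [2 2 1]
  -> period-2 cycle: step 4 state = step 2 state
  -> state at step 7: (7-2) mod 2 = 1, same as step 3 -> [1 1 3]

Answer: 1 1 3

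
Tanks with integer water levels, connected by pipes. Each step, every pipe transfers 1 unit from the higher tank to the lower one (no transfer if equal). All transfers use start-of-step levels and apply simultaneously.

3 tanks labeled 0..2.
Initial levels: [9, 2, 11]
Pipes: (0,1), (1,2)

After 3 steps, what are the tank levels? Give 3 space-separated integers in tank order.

Step 1: flows [0->1,2->1] -> levels [8 4 10]
Step 2: flows [0->1,2->1] -> levels [7 6 9]
Step 3: flows [0->1,2->1] -> levels [6 8 8]

Answer: 6 8 8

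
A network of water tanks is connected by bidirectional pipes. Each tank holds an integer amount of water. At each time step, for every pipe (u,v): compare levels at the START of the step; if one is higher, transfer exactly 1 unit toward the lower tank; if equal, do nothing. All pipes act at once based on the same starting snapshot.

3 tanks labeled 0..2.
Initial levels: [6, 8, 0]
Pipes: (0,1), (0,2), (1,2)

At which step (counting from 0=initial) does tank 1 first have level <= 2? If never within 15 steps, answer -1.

Answer: -1

Derivation:
Step 1: flows [1->0,0->2,1->2] -> levels [6 6 2]
Step 2: flows [0=1,0->2,1->2] -> levels [5 5 4]
Step 3: flows [0=1,0->2,1->2] -> levels [4 4 6]
Step 4: flows [0=1,2->0,2->1] -> levels [5 5 4]
  -> period-2 cycle (repeats step 2); tank 1 never drops to <=2
Tank 1 never reaches <=2 within 15 steps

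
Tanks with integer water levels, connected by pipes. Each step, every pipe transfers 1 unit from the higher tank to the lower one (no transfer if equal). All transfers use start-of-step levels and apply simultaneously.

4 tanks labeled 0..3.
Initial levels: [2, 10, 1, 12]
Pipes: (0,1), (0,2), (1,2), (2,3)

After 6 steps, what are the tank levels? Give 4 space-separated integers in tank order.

Step 1: flows [1->0,0->2,1->2,3->2] -> levels [2 8 4 11]
Step 2: flows [1->0,2->0,1->2,3->2] -> levels [4 6 5 10]
Step 3: flows [1->0,2->0,1->2,3->2] -> levels [6 4 6 9]
Step 4: flows [0->1,0=2,2->1,3->2] -> levels [5 6 6 8]
Step 5: flows [1->0,2->0,1=2,3->2] -> levels [7 5 6 7]
Step 6: flows [0->1,0->2,2->1,3->2] -> levels [5 7 7 6]

Answer: 5 7 7 6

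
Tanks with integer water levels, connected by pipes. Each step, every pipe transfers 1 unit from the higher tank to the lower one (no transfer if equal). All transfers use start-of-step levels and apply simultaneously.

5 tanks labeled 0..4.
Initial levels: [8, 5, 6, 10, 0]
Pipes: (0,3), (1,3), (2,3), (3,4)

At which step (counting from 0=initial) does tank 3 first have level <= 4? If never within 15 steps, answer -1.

Answer: 5

Derivation:
Step 1: flows [3->0,3->1,3->2,3->4] -> levels [9 6 7 6 1]
Step 2: flows [0->3,1=3,2->3,3->4] -> levels [8 6 6 7 2]
Step 3: flows [0->3,3->1,3->2,3->4] -> levels [7 7 7 5 3]
Step 4: flows [0->3,1->3,2->3,3->4] -> levels [6 6 6 7 4]
Step 5: flows [3->0,3->1,3->2,3->4] -> levels [7 7 7 3 5]
Tank 3 first reaches <=4 at step 5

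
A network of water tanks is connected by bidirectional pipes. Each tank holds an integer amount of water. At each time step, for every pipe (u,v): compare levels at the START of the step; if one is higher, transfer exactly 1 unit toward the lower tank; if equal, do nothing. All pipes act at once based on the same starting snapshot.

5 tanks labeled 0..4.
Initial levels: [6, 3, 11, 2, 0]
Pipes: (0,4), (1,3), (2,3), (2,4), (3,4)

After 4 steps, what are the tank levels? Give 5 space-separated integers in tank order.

Answer: 4 4 4 3 7

Derivation:
Step 1: flows [0->4,1->3,2->3,2->4,3->4] -> levels [5 2 9 3 3]
Step 2: flows [0->4,3->1,2->3,2->4,3=4] -> levels [4 3 7 3 5]
Step 3: flows [4->0,1=3,2->3,2->4,4->3] -> levels [5 3 5 5 4]
Step 4: flows [0->4,3->1,2=3,2->4,3->4] -> levels [4 4 4 3 7]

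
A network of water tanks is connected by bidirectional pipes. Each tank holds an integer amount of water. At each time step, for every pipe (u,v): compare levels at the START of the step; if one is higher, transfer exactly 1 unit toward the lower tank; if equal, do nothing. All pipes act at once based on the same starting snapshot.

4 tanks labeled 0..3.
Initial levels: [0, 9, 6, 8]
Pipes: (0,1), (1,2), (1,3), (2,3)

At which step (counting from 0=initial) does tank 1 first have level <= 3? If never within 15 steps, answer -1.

Answer: -1

Derivation:
Step 1: flows [1->0,1->2,1->3,3->2] -> levels [1 6 8 8]
Step 2: flows [1->0,2->1,3->1,2=3] -> levels [2 7 7 7]
Step 3: flows [1->0,1=2,1=3,2=3] -> levels [3 6 7 7]
Step 4: flows [1->0,2->1,3->1,2=3] -> levels [4 7 6 6]
Step 5: flows [1->0,1->2,1->3,2=3] -> levels [5 4 7 7]
Step 6: flows [0->1,2->1,3->1,2=3] -> levels [4 7 6 6]
  -> period-2 cycle (repeats step 4); tank 1 never drops to <=3
Tank 1 never reaches <=3 within 15 steps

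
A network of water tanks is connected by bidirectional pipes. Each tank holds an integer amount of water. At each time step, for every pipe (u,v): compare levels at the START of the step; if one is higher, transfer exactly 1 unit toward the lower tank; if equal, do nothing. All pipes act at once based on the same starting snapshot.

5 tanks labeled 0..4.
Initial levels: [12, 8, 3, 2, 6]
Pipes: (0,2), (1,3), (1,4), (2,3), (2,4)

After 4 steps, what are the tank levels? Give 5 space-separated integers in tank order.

Step 1: flows [0->2,1->3,1->4,2->3,4->2] -> levels [11 6 4 4 6]
Step 2: flows [0->2,1->3,1=4,2=3,4->2] -> levels [10 5 6 5 5]
Step 3: flows [0->2,1=3,1=4,2->3,2->4] -> levels [9 5 5 6 6]
Step 4: flows [0->2,3->1,4->1,3->2,4->2] -> levels [8 7 8 4 4]

Answer: 8 7 8 4 4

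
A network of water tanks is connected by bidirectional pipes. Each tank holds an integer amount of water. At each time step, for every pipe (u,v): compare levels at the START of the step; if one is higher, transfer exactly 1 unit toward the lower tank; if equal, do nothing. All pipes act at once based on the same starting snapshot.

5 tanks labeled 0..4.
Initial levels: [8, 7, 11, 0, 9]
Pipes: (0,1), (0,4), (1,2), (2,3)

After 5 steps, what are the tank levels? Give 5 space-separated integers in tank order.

Answer: 7 8 6 5 9

Derivation:
Step 1: flows [0->1,4->0,2->1,2->3] -> levels [8 9 9 1 8]
Step 2: flows [1->0,0=4,1=2,2->3] -> levels [9 8 8 2 8]
Step 3: flows [0->1,0->4,1=2,2->3] -> levels [7 9 7 3 9]
Step 4: flows [1->0,4->0,1->2,2->3] -> levels [9 7 7 4 8]
Step 5: flows [0->1,0->4,1=2,2->3] -> levels [7 8 6 5 9]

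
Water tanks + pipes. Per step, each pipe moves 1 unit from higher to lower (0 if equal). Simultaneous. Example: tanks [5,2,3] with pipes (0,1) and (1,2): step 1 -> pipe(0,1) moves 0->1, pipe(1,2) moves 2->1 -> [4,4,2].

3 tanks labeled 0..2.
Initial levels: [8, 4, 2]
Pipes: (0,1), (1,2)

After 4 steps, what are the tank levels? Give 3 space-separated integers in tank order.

Answer: 5 4 5

Derivation:
Step 1: flows [0->1,1->2] -> levels [7 4 3]
Step 2: flows [0->1,1->2] -> levels [6 4 4]
Step 3: flows [0->1,1=2] -> levels [5 5 4]
Step 4: flows [0=1,1->2] -> levels [5 4 5]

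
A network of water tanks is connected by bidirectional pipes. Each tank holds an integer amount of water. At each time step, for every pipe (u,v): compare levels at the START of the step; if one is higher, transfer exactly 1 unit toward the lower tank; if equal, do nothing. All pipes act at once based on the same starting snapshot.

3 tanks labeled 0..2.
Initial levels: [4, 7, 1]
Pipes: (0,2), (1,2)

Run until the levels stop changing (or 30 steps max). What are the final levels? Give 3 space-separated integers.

Answer: 4 4 4

Derivation:
Step 1: flows [0->2,1->2] -> levels [3 6 3]
Step 2: flows [0=2,1->2] -> levels [3 5 4]
Step 3: flows [2->0,1->2] -> levels [4 4 4]
Step 4: flows [0=2,1=2] -> levels [4 4 4]
  -> stable (no change)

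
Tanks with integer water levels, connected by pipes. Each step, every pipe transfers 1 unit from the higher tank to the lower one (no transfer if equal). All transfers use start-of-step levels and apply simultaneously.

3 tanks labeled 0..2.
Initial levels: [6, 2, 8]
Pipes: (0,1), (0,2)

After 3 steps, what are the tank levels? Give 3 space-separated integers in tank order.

Step 1: flows [0->1,2->0] -> levels [6 3 7]
Step 2: flows [0->1,2->0] -> levels [6 4 6]
Step 3: flows [0->1,0=2] -> levels [5 5 6]

Answer: 5 5 6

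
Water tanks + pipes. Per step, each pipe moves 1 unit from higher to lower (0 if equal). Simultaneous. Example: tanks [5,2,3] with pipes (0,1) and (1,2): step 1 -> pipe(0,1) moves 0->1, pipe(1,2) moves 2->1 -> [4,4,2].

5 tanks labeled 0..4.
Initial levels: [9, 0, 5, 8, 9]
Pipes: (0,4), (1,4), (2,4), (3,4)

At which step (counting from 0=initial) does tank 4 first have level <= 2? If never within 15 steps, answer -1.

Step 1: flows [0=4,4->1,4->2,4->3] -> levels [9 1 6 9 6]
Step 2: flows [0->4,4->1,2=4,3->4] -> levels [8 2 6 8 7]
Step 3: flows [0->4,4->1,4->2,3->4] -> levels [7 3 7 7 7]
Step 4: flows [0=4,4->1,2=4,3=4] -> levels [7 4 7 7 6]
Step 5: flows [0->4,4->1,2->4,3->4] -> levels [6 5 6 6 8]
Step 6: flows [4->0,4->1,4->2,4->3] -> levels [7 6 7 7 4]
Step 7: flows [0->4,1->4,2->4,3->4] -> levels [6 5 6 6 8]
  -> period-2 cycle (repeats step 5); tank 4 never drops to <=2
Tank 4 never reaches <=2 within 15 steps

Answer: -1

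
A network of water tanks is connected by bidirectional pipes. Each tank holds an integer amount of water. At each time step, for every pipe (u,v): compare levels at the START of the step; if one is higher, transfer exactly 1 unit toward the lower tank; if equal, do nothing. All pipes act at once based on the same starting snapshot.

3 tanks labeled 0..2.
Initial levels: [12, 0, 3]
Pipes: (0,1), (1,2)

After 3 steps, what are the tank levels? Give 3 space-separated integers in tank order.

Step 1: flows [0->1,2->1] -> levels [11 2 2]
Step 2: flows [0->1,1=2] -> levels [10 3 2]
Step 3: flows [0->1,1->2] -> levels [9 3 3]

Answer: 9 3 3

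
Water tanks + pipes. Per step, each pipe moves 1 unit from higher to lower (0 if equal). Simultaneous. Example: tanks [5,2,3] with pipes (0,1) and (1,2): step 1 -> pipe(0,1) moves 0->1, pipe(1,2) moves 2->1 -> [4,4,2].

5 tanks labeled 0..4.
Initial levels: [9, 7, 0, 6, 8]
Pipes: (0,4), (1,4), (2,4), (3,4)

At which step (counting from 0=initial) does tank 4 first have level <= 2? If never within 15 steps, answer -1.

Step 1: flows [0->4,4->1,4->2,4->3] -> levels [8 8 1 7 6]
Step 2: flows [0->4,1->4,4->2,3->4] -> levels [7 7 2 6 8]
Step 3: flows [4->0,4->1,4->2,4->3] -> levels [8 8 3 7 4]
Step 4: flows [0->4,1->4,4->2,3->4] -> levels [7 7 4 6 6]
Step 5: flows [0->4,1->4,4->2,3=4] -> levels [6 6 5 6 7]
Step 6: flows [4->0,4->1,4->2,4->3] -> levels [7 7 6 7 3]
Step 7: flows [0->4,1->4,2->4,3->4] -> levels [6 6 5 6 7]
  -> period-2 cycle (repeats step 5); tank 4 never drops to <=2
Tank 4 never reaches <=2 within 15 steps

Answer: -1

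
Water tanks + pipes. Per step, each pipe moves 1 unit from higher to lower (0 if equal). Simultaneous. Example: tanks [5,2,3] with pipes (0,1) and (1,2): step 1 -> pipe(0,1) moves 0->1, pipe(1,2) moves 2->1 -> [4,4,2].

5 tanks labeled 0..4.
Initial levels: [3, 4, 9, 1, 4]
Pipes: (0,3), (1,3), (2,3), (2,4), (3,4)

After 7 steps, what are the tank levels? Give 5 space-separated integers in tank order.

Answer: 3 3 5 6 4

Derivation:
Step 1: flows [0->3,1->3,2->3,2->4,4->3] -> levels [2 3 7 5 4]
Step 2: flows [3->0,3->1,2->3,2->4,3->4] -> levels [3 4 5 3 6]
Step 3: flows [0=3,1->3,2->3,4->2,4->3] -> levels [3 3 5 6 4]
Step 4: flows [3->0,3->1,3->2,2->4,3->4] -> levels [4 4 5 2 6]
Step 5: flows [0->3,1->3,2->3,4->2,4->3] -> levels [3 3 5 6 4]
  -> period-2 cycle: step 5 state = step 3 state
  -> state at step 7: (7-3) mod 2 = 0, same as step 3 -> [3 3 5 6 4]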